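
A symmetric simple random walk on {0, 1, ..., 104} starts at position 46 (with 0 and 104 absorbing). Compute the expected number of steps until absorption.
E[τ | X_0 = 46] = 2668

Let v_k = E[τ | X_0 = k]. Boundary: v_0 = v_104 = 0. Recurrence: v_k = 1 + (v_{k-1} + v_{k+1})/2 for 1 ≤ k ≤ 103. The particular solution to v_k − (v_{k-1} + v_{k+1})/2 = 1 is v_k = −k^2. Adding homogeneous solution A + B k and matching boundaries gives v_k = k (104 − k). Substituting k = 46: v_46 = 46 · 58 = 2668.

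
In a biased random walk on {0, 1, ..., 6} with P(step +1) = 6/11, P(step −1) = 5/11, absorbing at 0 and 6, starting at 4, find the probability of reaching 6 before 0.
P(hit 6 before 0) = (1 − (5/6)^4) / (1 − (5/6)^6) = 2196/2821

Let u_k denote P(reach 6 before 0 | start at k). Boundary: u_0 = 0, u_6 = 1. Recurrence: u_k = 6/11·u_{k+1} + 5/11·u_{k-1} for 1 ≤ k ≤ 5. Try u_k = A + B·r^k with r = q/p = (5/11)/(6/11) = 5/6. Substitution satisfies the recurrence; boundary conditions give:
  u_k = (1 − r^k) / (1 − r^N) = (1 − (5/6)^4) / (1 − (5/6)^6) = 2196/2821.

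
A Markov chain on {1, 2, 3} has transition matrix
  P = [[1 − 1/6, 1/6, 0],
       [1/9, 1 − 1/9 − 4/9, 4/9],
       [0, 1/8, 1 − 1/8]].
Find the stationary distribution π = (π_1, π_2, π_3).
π = (6/47, 9/47, 32/47)

This is a birth-death chain on three states, which satisfies detailed balance: π_1 · P_{12} = π_2 · P_{21} and π_2 · P_{23} = π_3 · P_{32}.
From π_1 · 1/6 = π_2 · 1/9: π_2/π_1 = (1/6)/(1/9) = 3/2.
From π_2 · 4/9 = π_3 · 1/8: π_3/π_2 = (4/9)/(1/8) = 32/9.
Take π_1 proportional to 1; then unnormalized π = (1, 3/2, 16/3). Normalize by dividing by the sum 47/6:
  π = (6/47, 9/47, 32/47).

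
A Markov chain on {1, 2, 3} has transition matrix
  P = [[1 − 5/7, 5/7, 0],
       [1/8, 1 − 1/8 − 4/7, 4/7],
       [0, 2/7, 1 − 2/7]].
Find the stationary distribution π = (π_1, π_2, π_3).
π = (7/127, 40/127, 80/127)

This is a birth-death chain on three states, which satisfies detailed balance: π_1 · P_{12} = π_2 · P_{21} and π_2 · P_{23} = π_3 · P_{32}.
From π_1 · 5/7 = π_2 · 1/8: π_2/π_1 = (5/7)/(1/8) = 40/7.
From π_2 · 4/7 = π_3 · 2/7: π_3/π_2 = (4/7)/(2/7) = 2.
Take π_1 proportional to 1; then unnormalized π = (1, 40/7, 80/7). Normalize by dividing by the sum 127/7:
  π = (7/127, 40/127, 80/127).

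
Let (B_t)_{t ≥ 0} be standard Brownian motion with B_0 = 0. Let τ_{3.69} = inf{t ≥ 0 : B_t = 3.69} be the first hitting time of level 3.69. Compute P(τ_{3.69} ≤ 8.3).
P(τ_{3.69} ≤ 8.3) = 2(1 − Φ(3.69/√8.3)) = 2(1 − Φ(1.2808)) ≈ 0.2003

By the reflection principle for standard BM, P(τ_b ≤ t) = 2 · P(B_t ≥ b). Since B_t ~ N(0, t), P(B_t ≥ 3.69) = 1 − Φ(3.69/√t) = 1 − Φ(3.69/√8.3) = 1 − Φ(1.2808) ≈ 0.10013. Doubling: P(τ_{3.69} ≤ 8.3) ≈ 2 · 0.10013 = 0.20026 ≈ 0.2003.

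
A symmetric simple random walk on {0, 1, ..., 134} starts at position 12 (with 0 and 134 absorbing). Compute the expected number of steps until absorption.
E[τ | X_0 = 12] = 1464

Let v_k = E[τ | X_0 = k]. Boundary: v_0 = v_134 = 0. Recurrence: v_k = 1 + (v_{k-1} + v_{k+1})/2 for 1 ≤ k ≤ 133. The particular solution to v_k − (v_{k-1} + v_{k+1})/2 = 1 is v_k = −k^2. Adding homogeneous solution A + B k and matching boundaries gives v_k = k (134 − k). Substituting k = 12: v_12 = 12 · 122 = 1464.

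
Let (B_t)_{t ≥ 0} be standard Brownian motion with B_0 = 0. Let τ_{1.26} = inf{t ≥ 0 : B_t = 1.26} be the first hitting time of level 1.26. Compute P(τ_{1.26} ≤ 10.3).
P(τ_{1.26} ≤ 10.3) = 2(1 − Φ(1.26/√10.3)) = 2(1 − Φ(0.3926)) ≈ 0.6946

By the reflection principle for standard BM, P(τ_b ≤ t) = 2 · P(B_t ≥ b). Since B_t ~ N(0, t), P(B_t ≥ 1.26) = 1 − Φ(1.26/√t) = 1 − Φ(1.26/√10.3) = 1 − Φ(0.3926) ≈ 0.34731. Doubling: P(τ_{1.26} ≤ 10.3) ≈ 2 · 0.34731 = 0.69462 ≈ 0.6946.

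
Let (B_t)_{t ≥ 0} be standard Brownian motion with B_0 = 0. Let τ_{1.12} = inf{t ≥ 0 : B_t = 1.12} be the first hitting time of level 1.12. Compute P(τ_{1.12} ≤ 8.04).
P(τ_{1.12} ≤ 8.04) = 2(1 − Φ(1.12/√8.04)) = 2(1 − Φ(0.3950)) ≈ 0.6928

By the reflection principle for standard BM, P(τ_b ≤ t) = 2 · P(B_t ≥ b). Since B_t ~ N(0, t), P(B_t ≥ 1.12) = 1 − Φ(1.12/√t) = 1 − Φ(1.12/√8.04) = 1 − Φ(0.3950) ≈ 0.34642. Doubling: P(τ_{1.12} ≤ 8.04) ≈ 2 · 0.34642 = 0.69284 ≈ 0.6928.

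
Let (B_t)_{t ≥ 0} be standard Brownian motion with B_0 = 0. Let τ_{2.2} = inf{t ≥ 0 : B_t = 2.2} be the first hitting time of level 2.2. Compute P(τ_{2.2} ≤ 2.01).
P(τ_{2.2} ≤ 2.01) = 2(1 − Φ(2.2/√2.01)) = 2(1 − Φ(1.5518)) ≈ 0.1207

By the reflection principle for standard BM, P(τ_b ≤ t) = 2 · P(B_t ≥ b). Since B_t ~ N(0, t), P(B_t ≥ 2.2) = 1 − Φ(2.2/√t) = 1 − Φ(2.2/√2.01) = 1 − Φ(1.5518) ≈ 0.06036. Doubling: P(τ_{2.2} ≤ 2.01) ≈ 2 · 0.06036 = 0.12072 ≈ 0.1207.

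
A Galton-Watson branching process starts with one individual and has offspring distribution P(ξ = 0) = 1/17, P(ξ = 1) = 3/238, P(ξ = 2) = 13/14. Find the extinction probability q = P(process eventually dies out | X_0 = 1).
q = 14/221

The pgf is f(s) = 1/17 + 3/238·s + 13/14·s². The extinction probability q is the smallest fixed point of f in [0, 1]. Setting s = f(s):
  13/14·s² + (3/238 − 1)·s + 1/17 = 0
  13/14·s² − (1/17 + 13/14)·s + 1/17 = 0
which factors as (s − 1)·(13/14·s − 1/17) = 0, giving roots s = 1 and s = (1/17)/(13/14) = 14/221.
Mean offspring μ = 3/238 + 2·13/14 = 445/238 > 1 (supercritical), so q < 1. The extinction probability is the smaller root: q = (1/17)/(13/14) = 14/221.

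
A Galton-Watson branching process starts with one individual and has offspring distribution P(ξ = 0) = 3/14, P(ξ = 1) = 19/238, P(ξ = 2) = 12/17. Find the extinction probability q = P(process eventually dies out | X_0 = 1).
q = 17/56

The pgf is f(s) = 3/14 + 19/238·s + 12/17·s². The extinction probability q is the smallest fixed point of f in [0, 1]. Setting s = f(s):
  12/17·s² + (19/238 − 1)·s + 3/14 = 0
  12/17·s² − (3/14 + 12/17)·s + 3/14 = 0
which factors as (s − 1)·(12/17·s − 3/14) = 0, giving roots s = 1 and s = (3/14)/(12/17) = 17/56.
Mean offspring μ = 19/238 + 2·12/17 = 355/238 > 1 (supercritical), so q < 1. The extinction probability is the smaller root: q = (3/14)/(12/17) = 17/56.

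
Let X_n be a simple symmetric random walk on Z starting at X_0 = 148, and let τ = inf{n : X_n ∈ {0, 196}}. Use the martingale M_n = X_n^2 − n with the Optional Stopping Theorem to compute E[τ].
E[τ] = 7104

M_n = X_n^2 − n is a martingale (since E[X_{n+1}^2 | F_n] = X_n^2 + 1). By OST (τ has finite mean in a bounded region), E[M_τ] = E[M_0] = X_0^2 − 0 = 148^2 = 21904. Also E[M_τ] = E[X_τ^2] − E[τ]. The walk exits at 0 or 196, with P(hit 196 first) = 148/196, so E[X_τ^2] = 196^2 · 148/196 + 0 = 29008. Thus E[τ] = E[X_τ^2] − E[M_τ] = 29008 − 21904 = 7104 = 148(196 − 148) = 7104.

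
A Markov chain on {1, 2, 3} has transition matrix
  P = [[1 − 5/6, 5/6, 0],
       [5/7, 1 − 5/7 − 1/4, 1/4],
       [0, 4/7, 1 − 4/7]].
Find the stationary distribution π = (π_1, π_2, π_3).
π = (96/257, 112/257, 49/257)

This is a birth-death chain on three states, which satisfies detailed balance: π_1 · P_{12} = π_2 · P_{21} and π_2 · P_{23} = π_3 · P_{32}.
From π_1 · 5/6 = π_2 · 5/7: π_2/π_1 = (5/6)/(5/7) = 7/6.
From π_2 · 1/4 = π_3 · 4/7: π_3/π_2 = (1/4)/(4/7) = 7/16.
Take π_1 proportional to 1; then unnormalized π = (1, 7/6, 49/96). Normalize by dividing by the sum 257/96:
  π = (96/257, 112/257, 49/257).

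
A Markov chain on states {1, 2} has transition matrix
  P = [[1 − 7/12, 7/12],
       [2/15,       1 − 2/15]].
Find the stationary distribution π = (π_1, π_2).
π_1 = 8/43, π_2 = 35/43

Solve πP = π with π_1 + π_2 = 1. From πP = π: π_1 · (1 − 7/12) + π_2 · 2/15 = π_1 ⇒ π_2 · 2/15 = π_1 · 7/12 ⇒ π_2/π_1 = (7/12)/(2/15) = 35/8. Together with π_1 + π_2 = 1:
  π_1 = (2/15)/(7/12 + 2/15) = (2/15)/(43/60) = 8/43,
  π_2 = (7/12)/(7/12 + 2/15) = (7/12)/(43/60) = 35/43.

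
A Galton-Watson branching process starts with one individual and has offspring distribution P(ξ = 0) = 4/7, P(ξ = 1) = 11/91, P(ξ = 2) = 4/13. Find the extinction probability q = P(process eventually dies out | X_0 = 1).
q = 1

Mean offspring μ = 0·4/7 + 1·11/91 + 2·4/13 = 67/91 ≤ 1. For μ ≤ 1 with offspring not concentrated at 1, the Galton-Watson process goes extinct almost surely, so q = 1.
(Algebraic check: The pgf is f(s) = 4/7 + 11/91·s + 4/13·s². The extinction probability q is the smallest fixed point of f in [0, 1]. Setting s = f(s):
  4/13·s² + (11/91 − 1)·s + 4/7 = 0
  4/13·s² − (4/7 + 4/13)·s + 4/7 = 0
which factors as (s − 1)·(4/13·s − 4/7) = 0, giving roots s = 1 and s = (4/7)/(4/13) = 13/7. Since 13/7 ≥ 1, the smallest root in [0, 1] is s = 1.)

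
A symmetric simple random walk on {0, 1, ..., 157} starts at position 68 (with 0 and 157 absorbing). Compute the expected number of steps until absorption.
E[τ | X_0 = 68] = 6052

Let v_k = E[τ | X_0 = k]. Boundary: v_0 = v_157 = 0. Recurrence: v_k = 1 + (v_{k-1} + v_{k+1})/2 for 1 ≤ k ≤ 156. The particular solution to v_k − (v_{k-1} + v_{k+1})/2 = 1 is v_k = −k^2. Adding homogeneous solution A + B k and matching boundaries gives v_k = k (157 − k). Substituting k = 68: v_68 = 68 · 89 = 6052.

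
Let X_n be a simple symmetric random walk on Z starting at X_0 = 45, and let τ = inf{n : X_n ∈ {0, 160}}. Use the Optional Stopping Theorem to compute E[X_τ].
E[X_τ] = 45

X_n is a martingale and τ is a bounded-mean stopping time (indeed τ is finite a.s. with bounded expectation since the walk is in a bounded region). By the OST, E[X_τ] = E[X_0] = 45. Equivalently: E[X_τ] = 160 · P(hit 160 first) + 0 · P(hit 0 first) = 160 · (45/160) = 45.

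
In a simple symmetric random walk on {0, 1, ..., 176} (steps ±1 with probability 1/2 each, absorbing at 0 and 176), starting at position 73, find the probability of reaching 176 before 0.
P(hit 176 before 0) = 73/176

Let u_k = P(hit 176 before 0 | start at k). Then u_0 = 0, u_176 = 1, and u_k = u_{k-1}/2 + u_{k+1}/2 for 1 ≤ k ≤ 175. This harmonic recurrence is solved by u_k = k/176, giving u_73 = 73/176.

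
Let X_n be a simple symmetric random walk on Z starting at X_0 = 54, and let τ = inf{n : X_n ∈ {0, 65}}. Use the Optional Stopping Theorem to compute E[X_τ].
E[X_τ] = 54

X_n is a martingale and τ is a bounded-mean stopping time (indeed τ is finite a.s. with bounded expectation since the walk is in a bounded region). By the OST, E[X_τ] = E[X_0] = 54. Equivalently: E[X_τ] = 65 · P(hit 65 first) + 0 · P(hit 0 first) = 65 · (54/65) = 54.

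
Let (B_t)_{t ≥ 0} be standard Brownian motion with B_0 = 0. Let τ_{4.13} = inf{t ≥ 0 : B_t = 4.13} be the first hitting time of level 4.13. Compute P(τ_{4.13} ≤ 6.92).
P(τ_{4.13} ≤ 6.92) = 2(1 − Φ(4.13/√6.92)) = 2(1 − Φ(1.5700)) ≈ 0.1164

By the reflection principle for standard BM, P(τ_b ≤ t) = 2 · P(B_t ≥ b). Since B_t ~ N(0, t), P(B_t ≥ 4.13) = 1 − Φ(4.13/√t) = 1 − Φ(4.13/√6.92) = 1 − Φ(1.5700) ≈ 0.05821. Doubling: P(τ_{4.13} ≤ 6.92) ≈ 2 · 0.05821 = 0.11642 ≈ 0.1164.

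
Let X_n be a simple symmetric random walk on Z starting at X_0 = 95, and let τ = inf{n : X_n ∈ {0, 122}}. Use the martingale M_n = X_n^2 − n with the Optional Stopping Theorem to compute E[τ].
E[τ] = 2565

M_n = X_n^2 − n is a martingale (since E[X_{n+1}^2 | F_n] = X_n^2 + 1). By OST (τ has finite mean in a bounded region), E[M_τ] = E[M_0] = X_0^2 − 0 = 95^2 = 9025. Also E[M_τ] = E[X_τ^2] − E[τ]. The walk exits at 0 or 122, with P(hit 122 first) = 95/122, so E[X_τ^2] = 122^2 · 95/122 + 0 = 11590. Thus E[τ] = E[X_τ^2] − E[M_τ] = 11590 − 9025 = 2565 = 95(122 − 95) = 2565.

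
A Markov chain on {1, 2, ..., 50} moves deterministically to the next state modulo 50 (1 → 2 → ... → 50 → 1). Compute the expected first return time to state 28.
E[T_28 | X_0 = 28] = 50

The chain cycles deterministically, so starting at state 28 it returns in exactly 50 steps. Equivalently, the stationary distribution is uniform π_j = 1/50 for every state j, so by Kac's formula E[T_28] = 1/π_28 = 50.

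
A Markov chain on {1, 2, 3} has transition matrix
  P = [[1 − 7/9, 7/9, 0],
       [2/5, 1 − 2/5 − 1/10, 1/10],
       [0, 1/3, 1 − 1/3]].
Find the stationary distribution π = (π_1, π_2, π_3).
π = (36/127, 70/127, 21/127)

This is a birth-death chain on three states, which satisfies detailed balance: π_1 · P_{12} = π_2 · P_{21} and π_2 · P_{23} = π_3 · P_{32}.
From π_1 · 7/9 = π_2 · 2/5: π_2/π_1 = (7/9)/(2/5) = 35/18.
From π_2 · 1/10 = π_3 · 1/3: π_3/π_2 = (1/10)/(1/3) = 3/10.
Take π_1 proportional to 1; then unnormalized π = (1, 35/18, 7/12). Normalize by dividing by the sum 127/36:
  π = (36/127, 70/127, 21/127).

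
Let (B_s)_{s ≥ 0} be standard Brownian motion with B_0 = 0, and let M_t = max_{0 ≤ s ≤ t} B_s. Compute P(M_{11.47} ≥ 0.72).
P(M_{11.47} ≥ 0.72) = 2·P(B_{11.47} ≥ 0.72) = 2(1 − Φ(0.72/√11.47)) ≈ 0.8316

By the reflection principle for Brownian motion, P(M_t ≥ a) = 2 · P(B_t ≥ a) for a ≥ 0. Since B_t ~ N(0, t), P(B_t ≥ 0.72) = 1 − Φ(0.72/√t) = 1 − Φ(0.72/√11.47) = 1 − Φ(0.2126). So
  P(M_{11.47} ≥ 0.72) = 2(1 − Φ(0.2126)) ≈ 0.8316.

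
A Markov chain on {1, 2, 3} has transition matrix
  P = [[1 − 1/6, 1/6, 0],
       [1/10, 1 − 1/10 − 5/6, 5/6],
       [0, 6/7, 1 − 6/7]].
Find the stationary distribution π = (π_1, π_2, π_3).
π = (108/463, 180/463, 175/463)

This is a birth-death chain on three states, which satisfies detailed balance: π_1 · P_{12} = π_2 · P_{21} and π_2 · P_{23} = π_3 · P_{32}.
From π_1 · 1/6 = π_2 · 1/10: π_2/π_1 = (1/6)/(1/10) = 5/3.
From π_2 · 5/6 = π_3 · 6/7: π_3/π_2 = (5/6)/(6/7) = 35/36.
Take π_1 proportional to 1; then unnormalized π = (1, 5/3, 175/108). Normalize by dividing by the sum 463/108:
  π = (108/463, 180/463, 175/463).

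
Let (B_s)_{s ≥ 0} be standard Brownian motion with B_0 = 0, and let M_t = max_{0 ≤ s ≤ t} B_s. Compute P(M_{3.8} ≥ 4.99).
P(M_{3.8} ≥ 4.99) = 2·P(B_{3.8} ≥ 4.99) = 2(1 − Φ(4.99/√3.8)) ≈ 0.0105

By the reflection principle for Brownian motion, P(M_t ≥ a) = 2 · P(B_t ≥ a) for a ≥ 0. Since B_t ~ N(0, t), P(B_t ≥ 4.99) = 1 − Φ(4.99/√t) = 1 − Φ(4.99/√3.8) = 1 − Φ(2.5598). So
  P(M_{3.8} ≥ 4.99) = 2(1 − Φ(2.5598)) ≈ 0.0105.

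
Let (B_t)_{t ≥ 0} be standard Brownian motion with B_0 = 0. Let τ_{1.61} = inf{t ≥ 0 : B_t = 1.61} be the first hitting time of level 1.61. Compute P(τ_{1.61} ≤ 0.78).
P(τ_{1.61} ≤ 0.78) = 2(1 − Φ(1.61/√0.78)) = 2(1 − Φ(1.8230)) ≈ 0.0683

By the reflection principle for standard BM, P(τ_b ≤ t) = 2 · P(B_t ≥ b). Since B_t ~ N(0, t), P(B_t ≥ 1.61) = 1 − Φ(1.61/√t) = 1 − Φ(1.61/√0.78) = 1 − Φ(1.8230) ≈ 0.03415. Doubling: P(τ_{1.61} ≤ 0.78) ≈ 2 · 0.03415 = 0.06830 ≈ 0.0683.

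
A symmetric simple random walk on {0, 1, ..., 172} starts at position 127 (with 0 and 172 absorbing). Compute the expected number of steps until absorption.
E[τ | X_0 = 127] = 5715

Let v_k = E[τ | X_0 = k]. Boundary: v_0 = v_172 = 0. Recurrence: v_k = 1 + (v_{k-1} + v_{k+1})/2 for 1 ≤ k ≤ 171. The particular solution to v_k − (v_{k-1} + v_{k+1})/2 = 1 is v_k = −k^2. Adding homogeneous solution A + B k and matching boundaries gives v_k = k (172 − k). Substituting k = 127: v_127 = 127 · 45 = 5715.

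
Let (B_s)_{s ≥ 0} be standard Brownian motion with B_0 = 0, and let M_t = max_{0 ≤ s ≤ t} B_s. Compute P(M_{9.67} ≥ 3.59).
P(M_{9.67} ≥ 3.59) = 2·P(B_{9.67} ≥ 3.59) = 2(1 − Φ(3.59/√9.67)) ≈ 0.2483

By the reflection principle for Brownian motion, P(M_t ≥ a) = 2 · P(B_t ≥ a) for a ≥ 0. Since B_t ~ N(0, t), P(B_t ≥ 3.59) = 1 − Φ(3.59/√t) = 1 − Φ(3.59/√9.67) = 1 − Φ(1.1545). So
  P(M_{9.67} ≥ 3.59) = 2(1 − Φ(1.1545)) ≈ 0.2483.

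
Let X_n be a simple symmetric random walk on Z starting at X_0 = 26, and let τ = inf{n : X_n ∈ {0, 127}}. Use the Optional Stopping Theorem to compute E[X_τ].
E[X_τ] = 26

X_n is a martingale and τ is a bounded-mean stopping time (indeed τ is finite a.s. with bounded expectation since the walk is in a bounded region). By the OST, E[X_τ] = E[X_0] = 26. Equivalently: E[X_τ] = 127 · P(hit 127 first) + 0 · P(hit 0 first) = 127 · (26/127) = 26.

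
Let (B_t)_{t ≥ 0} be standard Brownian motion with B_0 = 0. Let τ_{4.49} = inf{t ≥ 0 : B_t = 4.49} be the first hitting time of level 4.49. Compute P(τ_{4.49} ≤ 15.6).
P(τ_{4.49} ≤ 15.6) = 2(1 − Φ(4.49/√15.6)) = 2(1 − Φ(1.1368)) ≈ 0.2556

By the reflection principle for standard BM, P(τ_b ≤ t) = 2 · P(B_t ≥ b). Since B_t ~ N(0, t), P(B_t ≥ 4.49) = 1 − Φ(4.49/√t) = 1 − Φ(4.49/√15.6) = 1 − Φ(1.1368) ≈ 0.12781. Doubling: P(τ_{4.49} ≤ 15.6) ≈ 2 · 0.12781 = 0.25562 ≈ 0.2556.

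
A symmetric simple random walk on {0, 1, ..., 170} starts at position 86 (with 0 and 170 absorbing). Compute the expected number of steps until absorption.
E[τ | X_0 = 86] = 7224

Let v_k = E[τ | X_0 = k]. Boundary: v_0 = v_170 = 0. Recurrence: v_k = 1 + (v_{k-1} + v_{k+1})/2 for 1 ≤ k ≤ 169. The particular solution to v_k − (v_{k-1} + v_{k+1})/2 = 1 is v_k = −k^2. Adding homogeneous solution A + B k and matching boundaries gives v_k = k (170 − k). Substituting k = 86: v_86 = 86 · 84 = 7224.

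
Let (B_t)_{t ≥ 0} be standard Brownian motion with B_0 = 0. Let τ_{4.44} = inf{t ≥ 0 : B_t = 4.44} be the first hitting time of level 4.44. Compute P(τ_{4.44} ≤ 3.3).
P(τ_{4.44} ≤ 3.3) = 2(1 − Φ(4.44/√3.3)) = 2(1 − Φ(2.4441)) ≈ 0.0145

By the reflection principle for standard BM, P(τ_b ≤ t) = 2 · P(B_t ≥ b). Since B_t ~ N(0, t), P(B_t ≥ 4.44) = 1 − Φ(4.44/√t) = 1 − Φ(4.44/√3.3) = 1 − Φ(2.4441) ≈ 0.00726. Doubling: P(τ_{4.44} ≤ 3.3) ≈ 2 · 0.00726 = 0.01452 ≈ 0.0145.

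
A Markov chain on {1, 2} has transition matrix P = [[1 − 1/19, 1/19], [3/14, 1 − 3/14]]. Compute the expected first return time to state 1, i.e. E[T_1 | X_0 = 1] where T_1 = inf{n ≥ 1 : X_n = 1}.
E[T_1 | X_0 = 1] = 1/π_1 = 71/57

For an irreducible recurrent Markov chain with stationary distribution π, E[T_i | X_0 = i] = 1/π_i (Kac's formula). Here π_1 = (3/14)/(1/19 + 3/14) = (3/14)/(71/266) = 57/71, so E[T_1 | X_0 = 1] = 1/π_1 = (1/19 + 3/14)/(3/14) = (71/266)/(3/14) = 71/57.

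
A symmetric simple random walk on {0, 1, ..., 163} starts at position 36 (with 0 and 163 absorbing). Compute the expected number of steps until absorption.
E[τ | X_0 = 36] = 4572

Let v_k = E[τ | X_0 = k]. Boundary: v_0 = v_163 = 0. Recurrence: v_k = 1 + (v_{k-1} + v_{k+1})/2 for 1 ≤ k ≤ 162. The particular solution to v_k − (v_{k-1} + v_{k+1})/2 = 1 is v_k = −k^2. Adding homogeneous solution A + B k and matching boundaries gives v_k = k (163 − k). Substituting k = 36: v_36 = 36 · 127 = 4572.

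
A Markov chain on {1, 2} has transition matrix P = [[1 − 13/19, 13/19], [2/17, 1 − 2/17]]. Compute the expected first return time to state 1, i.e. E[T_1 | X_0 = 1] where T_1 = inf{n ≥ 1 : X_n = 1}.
E[T_1 | X_0 = 1] = 1/π_1 = 259/38

For an irreducible recurrent Markov chain with stationary distribution π, E[T_i | X_0 = i] = 1/π_i (Kac's formula). Here π_1 = (2/17)/(13/19 + 2/17) = (2/17)/(259/323) = 38/259, so E[T_1 | X_0 = 1] = 1/π_1 = (13/19 + 2/17)/(2/17) = (259/323)/(2/17) = 259/38.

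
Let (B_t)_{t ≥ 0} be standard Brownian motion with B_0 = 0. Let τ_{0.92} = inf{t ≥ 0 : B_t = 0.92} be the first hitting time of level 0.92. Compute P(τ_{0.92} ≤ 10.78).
P(τ_{0.92} ≤ 10.78) = 2(1 − Φ(0.92/√10.78)) = 2(1 − Φ(0.2802)) ≈ 0.7793

By the reflection principle for standard BM, P(τ_b ≤ t) = 2 · P(B_t ≥ b). Since B_t ~ N(0, t), P(B_t ≥ 0.92) = 1 − Φ(0.92/√t) = 1 − Φ(0.92/√10.78) = 1 − Φ(0.2802) ≈ 0.38966. Doubling: P(τ_{0.92} ≤ 10.78) ≈ 2 · 0.38966 = 0.77932 ≈ 0.7793.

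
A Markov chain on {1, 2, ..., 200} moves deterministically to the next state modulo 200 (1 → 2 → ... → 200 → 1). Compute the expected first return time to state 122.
E[T_122 | X_0 = 122] = 200

The chain cycles deterministically, so starting at state 122 it returns in exactly 200 steps. Equivalently, the stationary distribution is uniform π_j = 1/200 for every state j, so by Kac's formula E[T_122] = 1/π_122 = 200.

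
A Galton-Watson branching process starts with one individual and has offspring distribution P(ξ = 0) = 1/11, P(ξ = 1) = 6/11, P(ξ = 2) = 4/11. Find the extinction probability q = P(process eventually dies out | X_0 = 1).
q = 1/4

The pgf is f(s) = 1/11 + 6/11·s + 4/11·s². The extinction probability q is the smallest fixed point of f in [0, 1]. Setting s = f(s):
  4/11·s² + (6/11 − 1)·s + 1/11 = 0
  4/11·s² − (1/11 + 4/11)·s + 1/11 = 0
which factors as (s − 1)·(4/11·s − 1/11) = 0, giving roots s = 1 and s = (1/11)/(4/11) = 1/4.
Mean offspring μ = 6/11 + 2·4/11 = 14/11 > 1 (supercritical), so q < 1. The extinction probability is the smaller root: q = (1/11)/(4/11) = 1/4.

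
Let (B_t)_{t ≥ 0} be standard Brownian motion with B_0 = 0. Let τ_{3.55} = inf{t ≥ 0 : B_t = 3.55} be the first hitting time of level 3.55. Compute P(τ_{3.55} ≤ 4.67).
P(τ_{3.55} ≤ 4.67) = 2(1 − Φ(3.55/√4.67)) = 2(1 − Φ(1.6427)) ≈ 0.1004

By the reflection principle for standard BM, P(τ_b ≤ t) = 2 · P(B_t ≥ b). Since B_t ~ N(0, t), P(B_t ≥ 3.55) = 1 − Φ(3.55/√t) = 1 − Φ(3.55/√4.67) = 1 − Φ(1.6427) ≈ 0.05022. Doubling: P(τ_{3.55} ≤ 4.67) ≈ 2 · 0.05022 = 0.10044 ≈ 0.1004.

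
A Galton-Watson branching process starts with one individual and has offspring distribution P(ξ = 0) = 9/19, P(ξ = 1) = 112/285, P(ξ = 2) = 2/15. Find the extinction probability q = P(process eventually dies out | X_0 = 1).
q = 1

Mean offspring μ = 0·9/19 + 1·112/285 + 2·2/15 = 188/285 ≤ 1. For μ ≤ 1 with offspring not concentrated at 1, the Galton-Watson process goes extinct almost surely, so q = 1.
(Algebraic check: The pgf is f(s) = 9/19 + 112/285·s + 2/15·s². The extinction probability q is the smallest fixed point of f in [0, 1]. Setting s = f(s):
  2/15·s² + (112/285 − 1)·s + 9/19 = 0
  2/15·s² − (9/19 + 2/15)·s + 9/19 = 0
which factors as (s − 1)·(2/15·s − 9/19) = 0, giving roots s = 1 and s = (9/19)/(2/15) = 135/38. Since 135/38 ≥ 1, the smallest root in [0, 1] is s = 1.)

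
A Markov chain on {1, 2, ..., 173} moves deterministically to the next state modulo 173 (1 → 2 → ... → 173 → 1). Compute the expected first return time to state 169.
E[T_169 | X_0 = 169] = 173

The chain cycles deterministically, so starting at state 169 it returns in exactly 173 steps. Equivalently, the stationary distribution is uniform π_j = 1/173 for every state j, so by Kac's formula E[T_169] = 1/π_169 = 173.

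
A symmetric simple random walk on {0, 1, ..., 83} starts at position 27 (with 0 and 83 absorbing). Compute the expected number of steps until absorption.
E[τ | X_0 = 27] = 1512

Let v_k = E[τ | X_0 = k]. Boundary: v_0 = v_83 = 0. Recurrence: v_k = 1 + (v_{k-1} + v_{k+1})/2 for 1 ≤ k ≤ 82. The particular solution to v_k − (v_{k-1} + v_{k+1})/2 = 1 is v_k = −k^2. Adding homogeneous solution A + B k and matching boundaries gives v_k = k (83 − k). Substituting k = 27: v_27 = 27 · 56 = 1512.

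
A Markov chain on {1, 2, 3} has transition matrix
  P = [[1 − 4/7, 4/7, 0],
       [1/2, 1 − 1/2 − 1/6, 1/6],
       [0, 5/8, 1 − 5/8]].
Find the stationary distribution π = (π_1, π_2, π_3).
π = (105/257, 120/257, 32/257)

This is a birth-death chain on three states, which satisfies detailed balance: π_1 · P_{12} = π_2 · P_{21} and π_2 · P_{23} = π_3 · P_{32}.
From π_1 · 4/7 = π_2 · 1/2: π_2/π_1 = (4/7)/(1/2) = 8/7.
From π_2 · 1/6 = π_3 · 5/8: π_3/π_2 = (1/6)/(5/8) = 4/15.
Take π_1 proportional to 1; then unnormalized π = (1, 8/7, 32/105). Normalize by dividing by the sum 257/105:
  π = (105/257, 120/257, 32/257).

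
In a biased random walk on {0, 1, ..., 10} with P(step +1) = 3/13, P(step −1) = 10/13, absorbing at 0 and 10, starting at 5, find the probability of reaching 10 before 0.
P(hit 10 before 0) = (1 − (10/3)^5) / (1 − (10/3)^10) = 243/100243

Let u_k denote P(reach 10 before 0 | start at k). Boundary: u_0 = 0, u_10 = 1. Recurrence: u_k = 3/13·u_{k+1} + 10/13·u_{k-1} for 1 ≤ k ≤ 9. Try u_k = A + B·r^k with r = q/p = (10/13)/(3/13) = 10/3. Substitution satisfies the recurrence; boundary conditions give:
  u_k = (1 − r^k) / (1 − r^N) = (1 − (10/3)^5) / (1 − (10/3)^10) = 243/100243.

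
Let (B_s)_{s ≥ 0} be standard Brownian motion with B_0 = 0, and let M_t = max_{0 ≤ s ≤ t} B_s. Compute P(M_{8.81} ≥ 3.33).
P(M_{8.81} ≥ 3.33) = 2·P(B_{8.81} ≥ 3.33) = 2(1 − Φ(3.33/√8.81)) ≈ 0.2619

By the reflection principle for Brownian motion, P(M_t ≥ a) = 2 · P(B_t ≥ a) for a ≥ 0. Since B_t ~ N(0, t), P(B_t ≥ 3.33) = 1 − Φ(3.33/√t) = 1 − Φ(3.33/√8.81) = 1 − Φ(1.1219). So
  P(M_{8.81} ≥ 3.33) = 2(1 − Φ(1.1219)) ≈ 0.2619.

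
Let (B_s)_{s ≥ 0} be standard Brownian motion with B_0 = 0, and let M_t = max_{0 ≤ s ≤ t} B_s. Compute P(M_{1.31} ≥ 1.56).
P(M_{1.31} ≥ 1.56) = 2·P(B_{1.31} ≥ 1.56) = 2(1 − Φ(1.56/√1.31)) ≈ 0.1729

By the reflection principle for Brownian motion, P(M_t ≥ a) = 2 · P(B_t ≥ a) for a ≥ 0. Since B_t ~ N(0, t), P(B_t ≥ 1.56) = 1 − Φ(1.56/√t) = 1 − Φ(1.56/√1.31) = 1 − Φ(1.3630). So
  P(M_{1.31} ≥ 1.56) = 2(1 − Φ(1.3630)) ≈ 0.1729.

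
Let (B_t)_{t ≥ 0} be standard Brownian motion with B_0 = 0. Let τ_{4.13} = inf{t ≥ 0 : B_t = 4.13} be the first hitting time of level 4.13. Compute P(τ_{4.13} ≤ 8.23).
P(τ_{4.13} ≤ 8.23) = 2(1 − Φ(4.13/√8.23)) = 2(1 − Φ(1.4396)) ≈ 0.1500

By the reflection principle for standard BM, P(τ_b ≤ t) = 2 · P(B_t ≥ b). Since B_t ~ N(0, t), P(B_t ≥ 4.13) = 1 − Φ(4.13/√t) = 1 − Φ(4.13/√8.23) = 1 − Φ(1.4396) ≈ 0.07499. Doubling: P(τ_{4.13} ≤ 8.23) ≈ 2 · 0.07499 = 0.14998 ≈ 0.1500.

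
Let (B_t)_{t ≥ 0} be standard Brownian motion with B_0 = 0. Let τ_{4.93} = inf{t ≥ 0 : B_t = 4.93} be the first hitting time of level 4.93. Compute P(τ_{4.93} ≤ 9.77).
P(τ_{4.93} ≤ 9.77) = 2(1 − Φ(4.93/√9.77)) = 2(1 − Φ(1.5772)) ≈ 0.1147

By the reflection principle for standard BM, P(τ_b ≤ t) = 2 · P(B_t ≥ b). Since B_t ~ N(0, t), P(B_t ≥ 4.93) = 1 − Φ(4.93/√t) = 1 − Φ(4.93/√9.77) = 1 − Φ(1.5772) ≈ 0.05737. Doubling: P(τ_{4.93} ≤ 9.77) ≈ 2 · 0.05737 = 0.11474 ≈ 0.1147.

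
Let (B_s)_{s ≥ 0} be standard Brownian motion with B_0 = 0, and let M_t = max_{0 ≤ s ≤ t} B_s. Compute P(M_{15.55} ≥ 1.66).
P(M_{15.55} ≥ 1.66) = 2·P(B_{15.55} ≥ 1.66) = 2(1 − Φ(1.66/√15.55)) ≈ 0.6738

By the reflection principle for Brownian motion, P(M_t ≥ a) = 2 · P(B_t ≥ a) for a ≥ 0. Since B_t ~ N(0, t), P(B_t ≥ 1.66) = 1 − Φ(1.66/√t) = 1 − Φ(1.66/√15.55) = 1 − Φ(0.4210). So
  P(M_{15.55} ≥ 1.66) = 2(1 − Φ(0.4210)) ≈ 0.6738.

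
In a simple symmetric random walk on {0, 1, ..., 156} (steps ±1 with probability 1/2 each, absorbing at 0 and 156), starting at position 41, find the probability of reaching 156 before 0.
P(hit 156 before 0) = 41/156

Let u_k = P(hit 156 before 0 | start at k). Then u_0 = 0, u_156 = 1, and u_k = u_{k-1}/2 + u_{k+1}/2 for 1 ≤ k ≤ 155. This harmonic recurrence is solved by u_k = k/156, giving u_41 = 41/156.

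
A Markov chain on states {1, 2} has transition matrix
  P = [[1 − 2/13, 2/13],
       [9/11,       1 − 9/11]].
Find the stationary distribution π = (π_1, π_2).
π_1 = 117/139, π_2 = 22/139

Solve πP = π with π_1 + π_2 = 1. From πP = π: π_1 · (1 − 2/13) + π_2 · 9/11 = π_1 ⇒ π_2 · 9/11 = π_1 · 2/13 ⇒ π_2/π_1 = (2/13)/(9/11) = 22/117. Together with π_1 + π_2 = 1:
  π_1 = (9/11)/(2/13 + 9/11) = (9/11)/(139/143) = 117/139,
  π_2 = (2/13)/(2/13 + 9/11) = (2/13)/(139/143) = 22/139.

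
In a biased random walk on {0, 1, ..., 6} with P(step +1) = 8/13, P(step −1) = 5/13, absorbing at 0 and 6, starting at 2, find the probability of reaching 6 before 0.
P(hit 6 before 0) = (1 − (5/8)^2) / (1 − (5/8)^6) = 4096/6321

Let u_k denote P(reach 6 before 0 | start at k). Boundary: u_0 = 0, u_6 = 1. Recurrence: u_k = 8/13·u_{k+1} + 5/13·u_{k-1} for 1 ≤ k ≤ 5. Try u_k = A + B·r^k with r = q/p = (5/13)/(8/13) = 5/8. Substitution satisfies the recurrence; boundary conditions give:
  u_k = (1 − r^k) / (1 − r^N) = (1 − (5/8)^2) / (1 − (5/8)^6) = 4096/6321.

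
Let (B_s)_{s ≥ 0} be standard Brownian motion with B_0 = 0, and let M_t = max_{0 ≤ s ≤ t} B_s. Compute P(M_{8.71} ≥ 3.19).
P(M_{8.71} ≥ 3.19) = 2·P(B_{8.71} ≥ 3.19) = 2(1 − Φ(3.19/√8.71)) ≈ 0.2797

By the reflection principle for Brownian motion, P(M_t ≥ a) = 2 · P(B_t ≥ a) for a ≥ 0. Since B_t ~ N(0, t), P(B_t ≥ 3.19) = 1 − Φ(3.19/√t) = 1 − Φ(3.19/√8.71) = 1 − Φ(1.0809). So
  P(M_{8.71} ≥ 3.19) = 2(1 − Φ(1.0809)) ≈ 0.2797.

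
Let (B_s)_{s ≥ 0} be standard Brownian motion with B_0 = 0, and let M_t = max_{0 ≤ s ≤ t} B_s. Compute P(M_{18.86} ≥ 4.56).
P(M_{18.86} ≥ 4.56) = 2·P(B_{18.86} ≥ 4.56) = 2(1 − Φ(4.56/√18.86)) ≈ 0.2937

By the reflection principle for Brownian motion, P(M_t ≥ a) = 2 · P(B_t ≥ a) for a ≥ 0. Since B_t ~ N(0, t), P(B_t ≥ 4.56) = 1 − Φ(4.56/√t) = 1 − Φ(4.56/√18.86) = 1 − Φ(1.0500). So
  P(M_{18.86} ≥ 4.56) = 2(1 − Φ(1.0500)) ≈ 0.2937.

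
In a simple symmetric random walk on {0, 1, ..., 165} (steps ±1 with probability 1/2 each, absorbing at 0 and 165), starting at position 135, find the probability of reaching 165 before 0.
P(hit 165 before 0) = 135/165 = 9/11

Let u_k = P(hit 165 before 0 | start at k). Then u_0 = 0, u_165 = 1, and u_k = u_{k-1}/2 + u_{k+1}/2 for 1 ≤ k ≤ 164. This harmonic recurrence is solved by u_k = k/165, giving u_135 = 135/165 = 9/11.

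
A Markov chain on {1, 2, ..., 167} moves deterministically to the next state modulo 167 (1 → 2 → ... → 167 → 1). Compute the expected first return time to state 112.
E[T_112 | X_0 = 112] = 167

The chain cycles deterministically, so starting at state 112 it returns in exactly 167 steps. Equivalently, the stationary distribution is uniform π_j = 1/167 for every state j, so by Kac's formula E[T_112] = 1/π_112 = 167.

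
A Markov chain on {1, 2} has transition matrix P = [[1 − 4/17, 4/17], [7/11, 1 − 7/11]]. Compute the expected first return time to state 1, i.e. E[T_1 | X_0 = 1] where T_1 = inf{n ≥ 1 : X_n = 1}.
E[T_1 | X_0 = 1] = 1/π_1 = 163/119

For an irreducible recurrent Markov chain with stationary distribution π, E[T_i | X_0 = i] = 1/π_i (Kac's formula). Here π_1 = (7/11)/(4/17 + 7/11) = (7/11)/(163/187) = 119/163, so E[T_1 | X_0 = 1] = 1/π_1 = (4/17 + 7/11)/(7/11) = (163/187)/(7/11) = 163/119.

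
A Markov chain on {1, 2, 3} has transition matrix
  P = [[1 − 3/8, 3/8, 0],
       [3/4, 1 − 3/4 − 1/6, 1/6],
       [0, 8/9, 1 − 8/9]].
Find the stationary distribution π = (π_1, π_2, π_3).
π = (32/51, 16/51, 1/17)

This is a birth-death chain on three states, which satisfies detailed balance: π_1 · P_{12} = π_2 · P_{21} and π_2 · P_{23} = π_3 · P_{32}.
From π_1 · 3/8 = π_2 · 3/4: π_2/π_1 = (3/8)/(3/4) = 1/2.
From π_2 · 1/6 = π_3 · 8/9: π_3/π_2 = (1/6)/(8/9) = 3/16.
Take π_1 proportional to 1; then unnormalized π = (1, 1/2, 3/32). Normalize by dividing by the sum 51/32:
  π = (32/51, 16/51, 1/17).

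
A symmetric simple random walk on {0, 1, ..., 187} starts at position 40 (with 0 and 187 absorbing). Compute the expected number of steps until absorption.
E[τ | X_0 = 40] = 5880

Let v_k = E[τ | X_0 = k]. Boundary: v_0 = v_187 = 0. Recurrence: v_k = 1 + (v_{k-1} + v_{k+1})/2 for 1 ≤ k ≤ 186. The particular solution to v_k − (v_{k-1} + v_{k+1})/2 = 1 is v_k = −k^2. Adding homogeneous solution A + B k and matching boundaries gives v_k = k (187 − k). Substituting k = 40: v_40 = 40 · 147 = 5880.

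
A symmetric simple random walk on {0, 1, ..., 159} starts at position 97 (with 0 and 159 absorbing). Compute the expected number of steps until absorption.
E[τ | X_0 = 97] = 6014

Let v_k = E[τ | X_0 = k]. Boundary: v_0 = v_159 = 0. Recurrence: v_k = 1 + (v_{k-1} + v_{k+1})/2 for 1 ≤ k ≤ 158. The particular solution to v_k − (v_{k-1} + v_{k+1})/2 = 1 is v_k = −k^2. Adding homogeneous solution A + B k and matching boundaries gives v_k = k (159 − k). Substituting k = 97: v_97 = 97 · 62 = 6014.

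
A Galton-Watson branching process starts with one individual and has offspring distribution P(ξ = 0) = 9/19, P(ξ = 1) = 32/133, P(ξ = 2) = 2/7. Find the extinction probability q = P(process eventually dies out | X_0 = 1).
q = 1

Mean offspring μ = 0·9/19 + 1·32/133 + 2·2/7 = 108/133 ≤ 1. For μ ≤ 1 with offspring not concentrated at 1, the Galton-Watson process goes extinct almost surely, so q = 1.
(Algebraic check: The pgf is f(s) = 9/19 + 32/133·s + 2/7·s². The extinction probability q is the smallest fixed point of f in [0, 1]. Setting s = f(s):
  2/7·s² + (32/133 − 1)·s + 9/19 = 0
  2/7·s² − (9/19 + 2/7)·s + 9/19 = 0
which factors as (s − 1)·(2/7·s − 9/19) = 0, giving roots s = 1 and s = (9/19)/(2/7) = 63/38. Since 63/38 ≥ 1, the smallest root in [0, 1] is s = 1.)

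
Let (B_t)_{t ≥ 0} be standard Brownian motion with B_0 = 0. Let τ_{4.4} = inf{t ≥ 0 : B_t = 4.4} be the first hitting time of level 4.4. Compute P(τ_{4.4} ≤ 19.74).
P(τ_{4.4} ≤ 19.74) = 2(1 − Φ(4.4/√19.74)) = 2(1 − Φ(0.9903)) ≈ 0.3220

By the reflection principle for standard BM, P(τ_b ≤ t) = 2 · P(B_t ≥ b). Since B_t ~ N(0, t), P(B_t ≥ 4.4) = 1 − Φ(4.4/√t) = 1 − Φ(4.4/√19.74) = 1 − Φ(0.9903) ≈ 0.16101. Doubling: P(τ_{4.4} ≤ 19.74) ≈ 2 · 0.16101 = 0.32202 ≈ 0.3220.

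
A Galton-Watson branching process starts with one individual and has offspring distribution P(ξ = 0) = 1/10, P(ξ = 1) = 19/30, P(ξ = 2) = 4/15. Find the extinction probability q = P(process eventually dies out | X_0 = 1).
q = 3/8

The pgf is f(s) = 1/10 + 19/30·s + 4/15·s². The extinction probability q is the smallest fixed point of f in [0, 1]. Setting s = f(s):
  4/15·s² + (19/30 − 1)·s + 1/10 = 0
  4/15·s² − (1/10 + 4/15)·s + 1/10 = 0
which factors as (s − 1)·(4/15·s − 1/10) = 0, giving roots s = 1 and s = (1/10)/(4/15) = 3/8.
Mean offspring μ = 19/30 + 2·4/15 = 7/6 > 1 (supercritical), so q < 1. The extinction probability is the smaller root: q = (1/10)/(4/15) = 3/8.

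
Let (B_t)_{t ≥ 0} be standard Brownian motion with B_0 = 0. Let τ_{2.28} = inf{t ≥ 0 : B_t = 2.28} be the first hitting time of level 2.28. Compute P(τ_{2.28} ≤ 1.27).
P(τ_{2.28} ≤ 1.27) = 2(1 − Φ(2.28/√1.27)) = 2(1 − Φ(2.0232)) ≈ 0.0431

By the reflection principle for standard BM, P(τ_b ≤ t) = 2 · P(B_t ≥ b). Since B_t ~ N(0, t), P(B_t ≥ 2.28) = 1 − Φ(2.28/√t) = 1 − Φ(2.28/√1.27) = 1 − Φ(2.0232) ≈ 0.02153. Doubling: P(τ_{2.28} ≤ 1.27) ≈ 2 · 0.02153 = 0.04306 ≈ 0.0431.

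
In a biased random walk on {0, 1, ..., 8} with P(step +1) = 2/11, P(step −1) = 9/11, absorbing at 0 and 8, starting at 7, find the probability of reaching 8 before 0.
P(hit 8 before 0) = (1 − (9/2)^7) / (1 − (9/2)^8) = 1366526/6149495

Let u_k denote P(reach 8 before 0 | start at k). Boundary: u_0 = 0, u_8 = 1. Recurrence: u_k = 2/11·u_{k+1} + 9/11·u_{k-1} for 1 ≤ k ≤ 7. Try u_k = A + B·r^k with r = q/p = (9/11)/(2/11) = 9/2. Substitution satisfies the recurrence; boundary conditions give:
  u_k = (1 − r^k) / (1 − r^N) = (1 − (9/2)^7) / (1 − (9/2)^8) = 1366526/6149495.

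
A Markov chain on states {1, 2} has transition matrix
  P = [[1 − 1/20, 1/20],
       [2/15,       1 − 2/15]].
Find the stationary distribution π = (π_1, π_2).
π_1 = 8/11, π_2 = 3/11

Solve πP = π with π_1 + π_2 = 1. From πP = π: π_1 · (1 − 1/20) + π_2 · 2/15 = π_1 ⇒ π_2 · 2/15 = π_1 · 1/20 ⇒ π_2/π_1 = (1/20)/(2/15) = 3/8. Together with π_1 + π_2 = 1:
  π_1 = (2/15)/(1/20 + 2/15) = (2/15)/(11/60) = 8/11,
  π_2 = (1/20)/(1/20 + 2/15) = (1/20)/(11/60) = 3/11.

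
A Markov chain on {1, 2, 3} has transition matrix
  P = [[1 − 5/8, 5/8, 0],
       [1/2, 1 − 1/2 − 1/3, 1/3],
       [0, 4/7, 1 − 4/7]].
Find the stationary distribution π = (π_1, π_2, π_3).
π = (48/143, 60/143, 35/143)

This is a birth-death chain on three states, which satisfies detailed balance: π_1 · P_{12} = π_2 · P_{21} and π_2 · P_{23} = π_3 · P_{32}.
From π_1 · 5/8 = π_2 · 1/2: π_2/π_1 = (5/8)/(1/2) = 5/4.
From π_2 · 1/3 = π_3 · 4/7: π_3/π_2 = (1/3)/(4/7) = 7/12.
Take π_1 proportional to 1; then unnormalized π = (1, 5/4, 35/48). Normalize by dividing by the sum 143/48:
  π = (48/143, 60/143, 35/143).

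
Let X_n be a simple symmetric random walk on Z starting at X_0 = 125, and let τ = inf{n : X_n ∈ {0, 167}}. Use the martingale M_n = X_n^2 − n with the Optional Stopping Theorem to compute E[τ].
E[τ] = 5250

M_n = X_n^2 − n is a martingale (since E[X_{n+1}^2 | F_n] = X_n^2 + 1). By OST (τ has finite mean in a bounded region), E[M_τ] = E[M_0] = X_0^2 − 0 = 125^2 = 15625. Also E[M_τ] = E[X_τ^2] − E[τ]. The walk exits at 0 or 167, with P(hit 167 first) = 125/167, so E[X_τ^2] = 167^2 · 125/167 + 0 = 20875. Thus E[τ] = E[X_τ^2] − E[M_τ] = 20875 − 15625 = 5250 = 125(167 − 125) = 5250.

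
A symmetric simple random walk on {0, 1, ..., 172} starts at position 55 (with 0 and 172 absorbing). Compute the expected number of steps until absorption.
E[τ | X_0 = 55] = 6435

Let v_k = E[τ | X_0 = k]. Boundary: v_0 = v_172 = 0. Recurrence: v_k = 1 + (v_{k-1} + v_{k+1})/2 for 1 ≤ k ≤ 171. The particular solution to v_k − (v_{k-1} + v_{k+1})/2 = 1 is v_k = −k^2. Adding homogeneous solution A + B k and matching boundaries gives v_k = k (172 − k). Substituting k = 55: v_55 = 55 · 117 = 6435.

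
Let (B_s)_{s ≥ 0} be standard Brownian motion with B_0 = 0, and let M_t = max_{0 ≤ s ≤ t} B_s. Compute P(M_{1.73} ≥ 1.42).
P(M_{1.73} ≥ 1.42) = 2·P(B_{1.73} ≥ 1.42) = 2(1 − Φ(1.42/√1.73)) ≈ 0.2803

By the reflection principle for Brownian motion, P(M_t ≥ a) = 2 · P(B_t ≥ a) for a ≥ 0. Since B_t ~ N(0, t), P(B_t ≥ 1.42) = 1 − Φ(1.42/√t) = 1 − Φ(1.42/√1.73) = 1 − Φ(1.0796). So
  P(M_{1.73} ≥ 1.42) = 2(1 − Φ(1.0796)) ≈ 0.2803.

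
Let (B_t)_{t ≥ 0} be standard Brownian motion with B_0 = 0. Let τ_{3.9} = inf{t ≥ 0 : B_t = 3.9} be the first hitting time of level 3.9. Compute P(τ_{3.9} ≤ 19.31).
P(τ_{3.9} ≤ 19.31) = 2(1 − Φ(3.9/√19.31)) = 2(1 − Φ(0.8875)) ≈ 0.3748

By the reflection principle for standard BM, P(τ_b ≤ t) = 2 · P(B_t ≥ b). Since B_t ~ N(0, t), P(B_t ≥ 3.9) = 1 − Φ(3.9/√t) = 1 − Φ(3.9/√19.31) = 1 − Φ(0.8875) ≈ 0.18740. Doubling: P(τ_{3.9} ≤ 19.31) ≈ 2 · 0.18740 = 0.37480 ≈ 0.3748.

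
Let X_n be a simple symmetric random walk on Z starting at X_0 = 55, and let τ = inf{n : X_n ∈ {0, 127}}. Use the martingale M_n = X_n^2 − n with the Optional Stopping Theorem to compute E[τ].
E[τ] = 3960

M_n = X_n^2 − n is a martingale (since E[X_{n+1}^2 | F_n] = X_n^2 + 1). By OST (τ has finite mean in a bounded region), E[M_τ] = E[M_0] = X_0^2 − 0 = 55^2 = 3025. Also E[M_τ] = E[X_τ^2] − E[τ]. The walk exits at 0 or 127, with P(hit 127 first) = 55/127, so E[X_τ^2] = 127^2 · 55/127 + 0 = 6985. Thus E[τ] = E[X_τ^2] − E[M_τ] = 6985 − 3025 = 3960 = 55(127 − 55) = 3960.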